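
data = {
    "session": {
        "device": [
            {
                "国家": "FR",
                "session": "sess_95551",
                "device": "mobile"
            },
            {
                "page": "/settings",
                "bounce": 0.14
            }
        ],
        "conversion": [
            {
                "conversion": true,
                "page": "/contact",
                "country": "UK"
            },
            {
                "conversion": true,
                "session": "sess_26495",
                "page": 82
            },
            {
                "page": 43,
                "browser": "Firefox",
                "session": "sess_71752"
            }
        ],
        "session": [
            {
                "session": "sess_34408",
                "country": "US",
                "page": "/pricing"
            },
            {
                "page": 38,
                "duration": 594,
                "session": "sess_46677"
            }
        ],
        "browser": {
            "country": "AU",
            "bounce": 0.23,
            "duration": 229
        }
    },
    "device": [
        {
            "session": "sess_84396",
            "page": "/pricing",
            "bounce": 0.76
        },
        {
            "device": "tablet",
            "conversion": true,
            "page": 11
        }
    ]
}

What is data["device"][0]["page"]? "/pricing"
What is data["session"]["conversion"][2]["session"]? "sess_71752"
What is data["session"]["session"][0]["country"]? "US"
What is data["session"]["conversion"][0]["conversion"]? True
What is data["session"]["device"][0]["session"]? "sess_95551"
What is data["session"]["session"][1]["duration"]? 594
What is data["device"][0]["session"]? "sess_84396"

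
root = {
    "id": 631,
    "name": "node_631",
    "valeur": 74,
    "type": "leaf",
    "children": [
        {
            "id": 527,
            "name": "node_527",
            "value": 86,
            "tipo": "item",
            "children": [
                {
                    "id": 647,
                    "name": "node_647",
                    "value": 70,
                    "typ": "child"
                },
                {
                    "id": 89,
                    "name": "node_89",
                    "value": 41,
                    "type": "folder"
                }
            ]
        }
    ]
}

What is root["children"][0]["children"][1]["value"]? 41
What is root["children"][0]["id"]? 527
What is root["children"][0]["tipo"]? "item"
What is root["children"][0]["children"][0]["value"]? 70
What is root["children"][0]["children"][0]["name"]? "node_647"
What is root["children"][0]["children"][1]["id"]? 89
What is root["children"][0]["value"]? 86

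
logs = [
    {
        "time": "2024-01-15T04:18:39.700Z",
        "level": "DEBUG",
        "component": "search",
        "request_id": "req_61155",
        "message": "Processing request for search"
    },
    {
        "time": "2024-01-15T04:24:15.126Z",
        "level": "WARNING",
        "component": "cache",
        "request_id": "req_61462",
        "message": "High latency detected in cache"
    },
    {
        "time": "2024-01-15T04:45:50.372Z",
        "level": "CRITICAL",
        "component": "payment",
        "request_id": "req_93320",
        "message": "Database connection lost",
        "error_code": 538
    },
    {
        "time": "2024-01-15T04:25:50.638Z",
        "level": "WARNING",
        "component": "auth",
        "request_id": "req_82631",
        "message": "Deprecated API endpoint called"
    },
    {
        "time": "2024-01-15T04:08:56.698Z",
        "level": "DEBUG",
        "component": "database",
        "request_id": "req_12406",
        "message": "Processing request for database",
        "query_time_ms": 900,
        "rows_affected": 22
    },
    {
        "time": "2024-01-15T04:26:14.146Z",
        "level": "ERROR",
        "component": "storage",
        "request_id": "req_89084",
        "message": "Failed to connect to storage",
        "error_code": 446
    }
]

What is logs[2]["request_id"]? "req_93320"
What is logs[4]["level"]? "DEBUG"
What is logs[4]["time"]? "2024-01-15T04:08:56.698Z"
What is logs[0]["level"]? "DEBUG"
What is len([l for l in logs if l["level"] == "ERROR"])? 1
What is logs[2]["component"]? "payment"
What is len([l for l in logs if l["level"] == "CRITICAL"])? 1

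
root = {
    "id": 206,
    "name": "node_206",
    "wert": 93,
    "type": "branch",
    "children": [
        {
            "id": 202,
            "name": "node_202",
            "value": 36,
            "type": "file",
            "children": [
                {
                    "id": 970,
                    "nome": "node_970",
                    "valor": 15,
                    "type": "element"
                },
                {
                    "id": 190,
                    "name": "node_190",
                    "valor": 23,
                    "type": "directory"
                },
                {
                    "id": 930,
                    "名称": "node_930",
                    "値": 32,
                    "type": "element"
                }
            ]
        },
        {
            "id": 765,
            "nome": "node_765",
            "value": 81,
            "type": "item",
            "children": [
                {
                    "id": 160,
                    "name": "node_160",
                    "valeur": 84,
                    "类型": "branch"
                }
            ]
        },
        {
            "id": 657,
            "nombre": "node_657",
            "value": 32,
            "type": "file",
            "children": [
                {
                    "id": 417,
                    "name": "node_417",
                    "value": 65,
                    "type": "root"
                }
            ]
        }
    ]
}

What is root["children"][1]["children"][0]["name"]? "node_160"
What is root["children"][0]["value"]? 36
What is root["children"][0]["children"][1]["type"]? "directory"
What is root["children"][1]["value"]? 81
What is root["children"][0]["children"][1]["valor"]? 23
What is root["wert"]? 93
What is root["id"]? 206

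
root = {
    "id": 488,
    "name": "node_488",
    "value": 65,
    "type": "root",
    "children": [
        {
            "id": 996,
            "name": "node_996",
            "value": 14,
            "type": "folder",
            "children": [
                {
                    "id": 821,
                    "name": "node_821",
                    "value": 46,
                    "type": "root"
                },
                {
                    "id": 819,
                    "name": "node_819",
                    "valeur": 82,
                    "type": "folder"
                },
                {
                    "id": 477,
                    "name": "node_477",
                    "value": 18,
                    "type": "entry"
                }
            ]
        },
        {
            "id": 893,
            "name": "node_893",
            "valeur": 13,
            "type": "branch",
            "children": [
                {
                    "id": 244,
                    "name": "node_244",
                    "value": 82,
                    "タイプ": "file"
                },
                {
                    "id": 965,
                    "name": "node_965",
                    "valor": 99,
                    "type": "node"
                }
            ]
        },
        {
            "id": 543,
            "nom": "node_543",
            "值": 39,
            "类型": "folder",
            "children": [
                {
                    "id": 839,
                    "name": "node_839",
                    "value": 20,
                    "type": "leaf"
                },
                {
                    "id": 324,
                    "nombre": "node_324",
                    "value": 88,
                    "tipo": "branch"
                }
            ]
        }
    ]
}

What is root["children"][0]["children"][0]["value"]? 46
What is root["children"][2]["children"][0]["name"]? "node_839"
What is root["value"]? 65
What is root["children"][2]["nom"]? "node_543"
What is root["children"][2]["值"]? 39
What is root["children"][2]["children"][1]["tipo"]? "branch"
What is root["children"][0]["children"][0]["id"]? 821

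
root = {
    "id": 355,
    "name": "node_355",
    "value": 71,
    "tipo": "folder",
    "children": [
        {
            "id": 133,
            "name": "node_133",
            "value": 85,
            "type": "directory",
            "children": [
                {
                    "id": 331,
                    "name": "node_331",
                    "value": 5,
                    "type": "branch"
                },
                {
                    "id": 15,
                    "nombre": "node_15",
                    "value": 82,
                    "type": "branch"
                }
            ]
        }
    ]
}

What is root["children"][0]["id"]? 133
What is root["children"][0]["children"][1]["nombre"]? "node_15"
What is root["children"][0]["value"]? 85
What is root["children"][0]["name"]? "node_133"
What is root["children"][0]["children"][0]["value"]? 5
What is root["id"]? 355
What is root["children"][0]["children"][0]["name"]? "node_331"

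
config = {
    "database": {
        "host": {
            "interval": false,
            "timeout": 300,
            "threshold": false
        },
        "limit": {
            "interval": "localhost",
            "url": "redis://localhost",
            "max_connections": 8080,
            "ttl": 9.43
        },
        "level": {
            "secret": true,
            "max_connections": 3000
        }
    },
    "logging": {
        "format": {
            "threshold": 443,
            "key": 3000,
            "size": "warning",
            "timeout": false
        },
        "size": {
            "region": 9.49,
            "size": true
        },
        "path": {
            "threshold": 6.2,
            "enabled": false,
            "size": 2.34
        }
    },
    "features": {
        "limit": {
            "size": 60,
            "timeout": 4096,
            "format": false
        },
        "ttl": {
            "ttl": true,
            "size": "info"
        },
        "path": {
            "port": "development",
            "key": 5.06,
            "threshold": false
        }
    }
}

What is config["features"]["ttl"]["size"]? "info"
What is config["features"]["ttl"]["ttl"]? True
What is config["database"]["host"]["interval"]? False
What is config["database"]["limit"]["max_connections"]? 8080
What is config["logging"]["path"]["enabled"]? False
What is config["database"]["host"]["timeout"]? 300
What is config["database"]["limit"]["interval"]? "localhost"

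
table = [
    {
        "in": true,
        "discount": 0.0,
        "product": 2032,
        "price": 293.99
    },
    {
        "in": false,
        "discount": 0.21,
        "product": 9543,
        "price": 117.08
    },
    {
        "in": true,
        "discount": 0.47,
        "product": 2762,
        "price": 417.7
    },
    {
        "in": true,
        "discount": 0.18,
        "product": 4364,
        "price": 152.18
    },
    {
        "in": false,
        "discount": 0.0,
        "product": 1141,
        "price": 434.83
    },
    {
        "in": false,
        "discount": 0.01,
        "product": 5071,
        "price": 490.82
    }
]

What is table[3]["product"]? 4364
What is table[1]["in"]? False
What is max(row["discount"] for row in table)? 0.47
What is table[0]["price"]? 293.99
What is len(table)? 6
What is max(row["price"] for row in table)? 490.82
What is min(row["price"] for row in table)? 117.08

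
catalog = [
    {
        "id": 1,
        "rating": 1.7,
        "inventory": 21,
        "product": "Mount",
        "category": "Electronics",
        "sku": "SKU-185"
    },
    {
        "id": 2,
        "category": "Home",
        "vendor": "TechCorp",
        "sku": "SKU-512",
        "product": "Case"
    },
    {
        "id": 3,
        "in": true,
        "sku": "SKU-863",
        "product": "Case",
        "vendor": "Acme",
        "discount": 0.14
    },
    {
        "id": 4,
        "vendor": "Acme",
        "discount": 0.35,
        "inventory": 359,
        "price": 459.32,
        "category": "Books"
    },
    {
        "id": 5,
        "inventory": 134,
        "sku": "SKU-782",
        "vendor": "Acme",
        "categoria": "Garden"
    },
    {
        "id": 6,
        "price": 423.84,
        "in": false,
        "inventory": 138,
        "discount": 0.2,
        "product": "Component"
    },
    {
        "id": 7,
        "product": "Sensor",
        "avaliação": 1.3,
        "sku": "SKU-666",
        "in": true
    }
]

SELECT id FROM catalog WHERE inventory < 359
[1, 5, 6]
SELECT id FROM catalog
[1, 2, 3, 4, 5, 6, 7]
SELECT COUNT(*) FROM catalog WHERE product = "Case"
2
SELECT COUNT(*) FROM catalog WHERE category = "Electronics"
1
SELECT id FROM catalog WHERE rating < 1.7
[]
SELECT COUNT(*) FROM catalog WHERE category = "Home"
1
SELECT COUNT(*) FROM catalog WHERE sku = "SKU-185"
1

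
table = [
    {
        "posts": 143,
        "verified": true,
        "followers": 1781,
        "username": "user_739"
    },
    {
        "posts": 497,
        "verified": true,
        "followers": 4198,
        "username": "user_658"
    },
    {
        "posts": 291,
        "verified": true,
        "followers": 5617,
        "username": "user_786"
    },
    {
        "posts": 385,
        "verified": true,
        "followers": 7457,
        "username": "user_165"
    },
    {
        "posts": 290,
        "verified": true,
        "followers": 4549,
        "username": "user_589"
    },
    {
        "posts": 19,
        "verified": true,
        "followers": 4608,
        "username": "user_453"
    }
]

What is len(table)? 6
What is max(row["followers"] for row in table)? 7457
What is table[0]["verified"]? True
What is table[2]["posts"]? 291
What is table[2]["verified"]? True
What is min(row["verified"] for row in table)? True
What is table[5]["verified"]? True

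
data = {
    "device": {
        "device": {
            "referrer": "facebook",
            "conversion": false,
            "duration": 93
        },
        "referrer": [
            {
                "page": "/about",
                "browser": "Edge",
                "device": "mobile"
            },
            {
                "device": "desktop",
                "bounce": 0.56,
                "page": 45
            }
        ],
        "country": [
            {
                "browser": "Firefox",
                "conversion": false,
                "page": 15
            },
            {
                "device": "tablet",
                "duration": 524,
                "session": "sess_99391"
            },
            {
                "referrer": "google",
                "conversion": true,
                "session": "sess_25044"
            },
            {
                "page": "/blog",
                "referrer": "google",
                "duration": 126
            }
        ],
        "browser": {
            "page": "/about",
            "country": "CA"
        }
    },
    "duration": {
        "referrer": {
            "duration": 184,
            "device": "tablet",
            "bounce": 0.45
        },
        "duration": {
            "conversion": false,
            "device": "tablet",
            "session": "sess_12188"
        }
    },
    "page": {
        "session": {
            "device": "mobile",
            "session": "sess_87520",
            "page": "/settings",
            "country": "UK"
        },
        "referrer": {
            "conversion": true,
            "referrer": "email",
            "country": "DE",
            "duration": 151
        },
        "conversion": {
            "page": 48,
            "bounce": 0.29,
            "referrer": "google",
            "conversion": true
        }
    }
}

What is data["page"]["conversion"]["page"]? 48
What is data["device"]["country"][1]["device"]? "tablet"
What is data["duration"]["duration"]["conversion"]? False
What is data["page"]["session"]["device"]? "mobile"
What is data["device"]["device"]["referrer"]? "facebook"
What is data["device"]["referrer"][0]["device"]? "mobile"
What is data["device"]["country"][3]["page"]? "/blog"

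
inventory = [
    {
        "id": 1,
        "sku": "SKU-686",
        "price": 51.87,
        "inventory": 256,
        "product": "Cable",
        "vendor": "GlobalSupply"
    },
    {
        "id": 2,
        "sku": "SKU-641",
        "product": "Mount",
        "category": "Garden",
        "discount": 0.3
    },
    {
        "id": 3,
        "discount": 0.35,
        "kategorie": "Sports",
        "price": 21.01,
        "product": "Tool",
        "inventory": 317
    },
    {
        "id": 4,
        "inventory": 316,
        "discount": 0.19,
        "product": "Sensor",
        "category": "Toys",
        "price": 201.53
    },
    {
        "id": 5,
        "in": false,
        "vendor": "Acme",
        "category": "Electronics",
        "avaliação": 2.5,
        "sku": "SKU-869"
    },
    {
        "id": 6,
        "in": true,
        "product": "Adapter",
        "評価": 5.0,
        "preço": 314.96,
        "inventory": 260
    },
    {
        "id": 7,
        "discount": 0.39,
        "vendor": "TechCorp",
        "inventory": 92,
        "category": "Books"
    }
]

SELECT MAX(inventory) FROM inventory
317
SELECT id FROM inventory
[1, 2, 3, 4, 5, 6, 7]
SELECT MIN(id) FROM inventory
1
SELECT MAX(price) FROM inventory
201.53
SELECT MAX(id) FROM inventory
7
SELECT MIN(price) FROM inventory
21.01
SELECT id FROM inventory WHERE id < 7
[1, 2, 3, 4, 5, 6]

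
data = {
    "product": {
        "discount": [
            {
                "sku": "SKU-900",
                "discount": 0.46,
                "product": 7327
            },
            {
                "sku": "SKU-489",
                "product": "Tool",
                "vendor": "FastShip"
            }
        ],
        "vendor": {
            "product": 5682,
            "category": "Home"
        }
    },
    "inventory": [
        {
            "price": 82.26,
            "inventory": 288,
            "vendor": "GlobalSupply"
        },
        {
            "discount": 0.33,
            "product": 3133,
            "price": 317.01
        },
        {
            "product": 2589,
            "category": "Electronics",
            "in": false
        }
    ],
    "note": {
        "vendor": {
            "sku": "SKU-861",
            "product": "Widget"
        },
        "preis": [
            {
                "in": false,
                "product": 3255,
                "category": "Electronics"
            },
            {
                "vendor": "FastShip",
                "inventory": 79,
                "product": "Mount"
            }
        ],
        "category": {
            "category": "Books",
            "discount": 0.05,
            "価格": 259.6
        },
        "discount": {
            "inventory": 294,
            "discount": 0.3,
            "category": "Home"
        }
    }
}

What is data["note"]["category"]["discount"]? 0.05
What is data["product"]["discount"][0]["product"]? 7327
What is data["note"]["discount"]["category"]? "Home"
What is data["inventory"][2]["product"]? 2589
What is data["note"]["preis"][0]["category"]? "Electronics"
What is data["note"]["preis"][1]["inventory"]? 79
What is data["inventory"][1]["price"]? 317.01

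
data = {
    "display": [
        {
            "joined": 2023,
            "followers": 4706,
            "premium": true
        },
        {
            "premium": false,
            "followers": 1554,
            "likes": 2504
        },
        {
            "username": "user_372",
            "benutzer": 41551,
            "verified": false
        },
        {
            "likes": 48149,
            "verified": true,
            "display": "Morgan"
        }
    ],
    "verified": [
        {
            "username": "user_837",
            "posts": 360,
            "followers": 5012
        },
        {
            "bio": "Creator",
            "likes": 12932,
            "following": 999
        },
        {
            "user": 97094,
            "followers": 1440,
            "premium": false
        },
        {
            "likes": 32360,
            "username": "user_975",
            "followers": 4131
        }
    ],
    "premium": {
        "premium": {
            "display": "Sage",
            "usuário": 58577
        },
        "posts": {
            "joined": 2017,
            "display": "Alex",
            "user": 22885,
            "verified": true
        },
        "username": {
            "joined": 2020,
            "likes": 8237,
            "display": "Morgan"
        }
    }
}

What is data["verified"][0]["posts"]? 360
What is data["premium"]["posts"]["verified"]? True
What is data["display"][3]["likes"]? 48149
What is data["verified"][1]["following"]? 999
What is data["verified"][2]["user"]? 97094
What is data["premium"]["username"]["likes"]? 8237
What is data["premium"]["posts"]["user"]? 22885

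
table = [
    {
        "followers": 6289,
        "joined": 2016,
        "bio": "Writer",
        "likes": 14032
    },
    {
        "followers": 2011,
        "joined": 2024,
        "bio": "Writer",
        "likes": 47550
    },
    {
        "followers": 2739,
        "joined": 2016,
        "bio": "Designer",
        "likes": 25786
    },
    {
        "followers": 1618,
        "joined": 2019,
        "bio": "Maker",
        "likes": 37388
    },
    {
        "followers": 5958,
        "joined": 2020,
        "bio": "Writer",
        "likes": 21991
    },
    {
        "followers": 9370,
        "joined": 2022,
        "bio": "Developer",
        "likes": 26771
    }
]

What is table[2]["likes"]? 25786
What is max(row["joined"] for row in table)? 2024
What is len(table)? 6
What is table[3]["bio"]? "Maker"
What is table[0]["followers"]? 6289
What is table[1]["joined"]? 2024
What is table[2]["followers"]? 2739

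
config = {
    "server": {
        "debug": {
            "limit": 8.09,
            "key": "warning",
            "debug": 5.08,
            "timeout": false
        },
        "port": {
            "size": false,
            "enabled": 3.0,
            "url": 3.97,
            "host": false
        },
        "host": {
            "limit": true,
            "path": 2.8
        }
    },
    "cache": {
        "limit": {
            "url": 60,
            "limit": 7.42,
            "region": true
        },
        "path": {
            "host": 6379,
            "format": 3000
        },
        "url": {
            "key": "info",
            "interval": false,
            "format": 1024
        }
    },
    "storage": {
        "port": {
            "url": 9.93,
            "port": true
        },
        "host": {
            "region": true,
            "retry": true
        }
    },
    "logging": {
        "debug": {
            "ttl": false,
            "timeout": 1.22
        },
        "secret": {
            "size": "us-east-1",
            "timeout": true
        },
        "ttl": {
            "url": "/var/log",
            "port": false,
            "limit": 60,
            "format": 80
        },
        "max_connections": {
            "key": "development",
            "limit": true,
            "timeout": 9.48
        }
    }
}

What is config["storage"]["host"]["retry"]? True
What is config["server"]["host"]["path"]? 2.8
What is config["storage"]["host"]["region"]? True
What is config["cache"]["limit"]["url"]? 60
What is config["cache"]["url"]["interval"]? False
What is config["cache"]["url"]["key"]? "info"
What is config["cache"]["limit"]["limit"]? 7.42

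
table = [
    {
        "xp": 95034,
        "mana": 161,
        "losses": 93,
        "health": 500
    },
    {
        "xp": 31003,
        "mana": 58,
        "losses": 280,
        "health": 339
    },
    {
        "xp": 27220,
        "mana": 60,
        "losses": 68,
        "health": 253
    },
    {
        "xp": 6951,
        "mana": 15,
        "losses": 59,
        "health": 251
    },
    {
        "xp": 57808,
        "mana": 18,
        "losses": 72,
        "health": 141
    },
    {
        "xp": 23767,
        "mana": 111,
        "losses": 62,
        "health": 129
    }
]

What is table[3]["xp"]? 6951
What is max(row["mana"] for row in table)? 161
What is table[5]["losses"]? 62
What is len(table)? 6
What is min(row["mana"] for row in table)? 15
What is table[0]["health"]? 500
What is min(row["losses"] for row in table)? 59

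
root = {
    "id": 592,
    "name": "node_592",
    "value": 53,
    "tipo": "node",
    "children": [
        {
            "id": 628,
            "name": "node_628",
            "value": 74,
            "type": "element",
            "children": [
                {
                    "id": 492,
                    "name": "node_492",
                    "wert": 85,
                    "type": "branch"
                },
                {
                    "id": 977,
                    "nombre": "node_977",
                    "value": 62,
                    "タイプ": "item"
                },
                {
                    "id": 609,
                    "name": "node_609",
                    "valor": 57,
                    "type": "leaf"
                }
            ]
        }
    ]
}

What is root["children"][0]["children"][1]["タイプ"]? "item"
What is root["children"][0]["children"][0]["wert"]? 85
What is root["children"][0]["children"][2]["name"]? "node_609"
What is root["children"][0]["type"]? "element"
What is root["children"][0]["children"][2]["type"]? "leaf"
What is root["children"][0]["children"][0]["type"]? "branch"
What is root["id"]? 592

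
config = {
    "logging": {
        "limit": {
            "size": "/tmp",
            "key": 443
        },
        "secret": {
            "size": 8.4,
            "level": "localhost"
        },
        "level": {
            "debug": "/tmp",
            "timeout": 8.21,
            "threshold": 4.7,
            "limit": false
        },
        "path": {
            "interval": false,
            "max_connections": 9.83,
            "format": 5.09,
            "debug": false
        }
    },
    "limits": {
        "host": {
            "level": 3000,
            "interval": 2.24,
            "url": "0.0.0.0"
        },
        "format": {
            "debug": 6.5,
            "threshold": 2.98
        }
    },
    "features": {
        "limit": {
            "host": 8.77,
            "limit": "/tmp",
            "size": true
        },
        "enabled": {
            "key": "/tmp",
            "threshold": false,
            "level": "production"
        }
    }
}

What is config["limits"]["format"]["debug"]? 6.5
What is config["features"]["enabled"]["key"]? "/tmp"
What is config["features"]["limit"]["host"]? 8.77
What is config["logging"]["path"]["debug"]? False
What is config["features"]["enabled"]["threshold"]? False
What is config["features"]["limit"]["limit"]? "/tmp"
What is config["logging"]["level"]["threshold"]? 4.7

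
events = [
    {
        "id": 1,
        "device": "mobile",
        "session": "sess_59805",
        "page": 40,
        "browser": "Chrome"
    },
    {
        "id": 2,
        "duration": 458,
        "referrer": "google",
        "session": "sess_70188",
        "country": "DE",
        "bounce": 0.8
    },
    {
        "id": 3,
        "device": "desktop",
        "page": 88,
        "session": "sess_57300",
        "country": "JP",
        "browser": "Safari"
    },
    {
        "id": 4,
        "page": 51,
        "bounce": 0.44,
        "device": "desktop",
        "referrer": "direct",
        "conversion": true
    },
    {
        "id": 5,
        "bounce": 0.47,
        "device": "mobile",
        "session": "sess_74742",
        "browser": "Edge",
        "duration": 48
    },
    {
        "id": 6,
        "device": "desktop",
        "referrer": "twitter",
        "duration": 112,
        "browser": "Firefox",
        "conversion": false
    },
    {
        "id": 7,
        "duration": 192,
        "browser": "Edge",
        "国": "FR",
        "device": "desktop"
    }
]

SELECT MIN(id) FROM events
1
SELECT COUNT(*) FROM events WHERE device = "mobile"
2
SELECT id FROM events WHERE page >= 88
[3]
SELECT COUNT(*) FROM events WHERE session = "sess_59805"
1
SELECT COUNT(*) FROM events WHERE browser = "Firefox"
1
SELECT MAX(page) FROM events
88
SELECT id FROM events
[1, 2, 3, 4, 5, 6, 7]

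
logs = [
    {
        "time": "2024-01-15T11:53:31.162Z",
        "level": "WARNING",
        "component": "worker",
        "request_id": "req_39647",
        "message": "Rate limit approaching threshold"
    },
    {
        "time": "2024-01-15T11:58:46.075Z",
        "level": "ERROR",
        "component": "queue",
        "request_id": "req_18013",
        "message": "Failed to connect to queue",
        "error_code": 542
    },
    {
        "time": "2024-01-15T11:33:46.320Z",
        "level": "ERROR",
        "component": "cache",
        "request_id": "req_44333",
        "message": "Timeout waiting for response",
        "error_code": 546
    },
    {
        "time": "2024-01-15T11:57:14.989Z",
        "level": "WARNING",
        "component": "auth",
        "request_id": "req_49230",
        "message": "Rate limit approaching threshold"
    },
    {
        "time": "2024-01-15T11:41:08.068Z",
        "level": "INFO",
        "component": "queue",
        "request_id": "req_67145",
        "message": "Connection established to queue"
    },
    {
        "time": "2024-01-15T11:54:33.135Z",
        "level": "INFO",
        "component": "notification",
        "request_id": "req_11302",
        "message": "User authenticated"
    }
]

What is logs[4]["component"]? "queue"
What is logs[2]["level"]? "ERROR"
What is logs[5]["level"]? "INFO"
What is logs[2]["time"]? "2024-01-15T11:33:46.320Z"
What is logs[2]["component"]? "cache"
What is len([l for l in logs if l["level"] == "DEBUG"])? 0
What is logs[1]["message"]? "Failed to connect to queue"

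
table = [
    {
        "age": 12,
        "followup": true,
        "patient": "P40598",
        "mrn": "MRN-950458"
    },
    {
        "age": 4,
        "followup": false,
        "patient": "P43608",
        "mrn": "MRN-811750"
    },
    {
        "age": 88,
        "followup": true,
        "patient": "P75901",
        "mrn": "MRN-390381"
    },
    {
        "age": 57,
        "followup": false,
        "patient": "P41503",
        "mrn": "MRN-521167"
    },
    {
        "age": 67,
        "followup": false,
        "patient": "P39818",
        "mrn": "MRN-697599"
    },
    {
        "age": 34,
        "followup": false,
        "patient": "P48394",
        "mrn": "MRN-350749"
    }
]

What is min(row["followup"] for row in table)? False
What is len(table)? 6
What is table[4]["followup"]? False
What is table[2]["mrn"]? "MRN-390381"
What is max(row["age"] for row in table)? 88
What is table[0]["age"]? 12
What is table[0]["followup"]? True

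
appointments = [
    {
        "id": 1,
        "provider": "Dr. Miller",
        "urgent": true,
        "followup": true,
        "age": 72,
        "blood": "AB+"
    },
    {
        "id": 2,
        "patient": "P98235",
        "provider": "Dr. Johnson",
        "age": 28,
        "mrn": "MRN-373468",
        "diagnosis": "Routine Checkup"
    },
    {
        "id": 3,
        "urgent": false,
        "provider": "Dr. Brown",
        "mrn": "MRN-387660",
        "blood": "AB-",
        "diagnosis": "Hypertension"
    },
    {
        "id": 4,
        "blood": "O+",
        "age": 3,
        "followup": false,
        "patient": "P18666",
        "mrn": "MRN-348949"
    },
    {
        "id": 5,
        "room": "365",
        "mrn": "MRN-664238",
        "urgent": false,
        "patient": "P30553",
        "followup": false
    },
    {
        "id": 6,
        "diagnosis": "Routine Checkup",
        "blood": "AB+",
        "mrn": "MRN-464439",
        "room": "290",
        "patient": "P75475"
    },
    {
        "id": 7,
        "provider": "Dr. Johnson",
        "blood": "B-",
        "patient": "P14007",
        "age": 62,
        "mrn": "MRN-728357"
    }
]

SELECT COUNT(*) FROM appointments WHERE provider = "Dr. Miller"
1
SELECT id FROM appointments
[1, 2, 3, 4, 5, 6, 7]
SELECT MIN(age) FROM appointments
3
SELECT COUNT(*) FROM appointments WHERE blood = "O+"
1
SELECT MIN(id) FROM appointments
1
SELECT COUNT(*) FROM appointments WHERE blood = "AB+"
2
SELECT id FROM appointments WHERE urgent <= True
[1, 3, 5]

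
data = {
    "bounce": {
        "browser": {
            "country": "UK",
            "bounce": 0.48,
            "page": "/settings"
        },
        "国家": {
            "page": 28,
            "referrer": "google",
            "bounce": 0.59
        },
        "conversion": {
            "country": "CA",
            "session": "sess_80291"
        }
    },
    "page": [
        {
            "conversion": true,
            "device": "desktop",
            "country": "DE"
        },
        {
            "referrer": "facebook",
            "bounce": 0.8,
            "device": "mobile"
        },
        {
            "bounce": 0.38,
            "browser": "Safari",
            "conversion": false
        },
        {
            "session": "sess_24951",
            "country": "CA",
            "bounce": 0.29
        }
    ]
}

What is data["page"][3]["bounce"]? 0.29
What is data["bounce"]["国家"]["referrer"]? "google"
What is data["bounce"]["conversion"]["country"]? "CA"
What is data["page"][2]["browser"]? "Safari"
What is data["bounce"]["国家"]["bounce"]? 0.59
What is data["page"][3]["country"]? "CA"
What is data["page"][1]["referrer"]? "facebook"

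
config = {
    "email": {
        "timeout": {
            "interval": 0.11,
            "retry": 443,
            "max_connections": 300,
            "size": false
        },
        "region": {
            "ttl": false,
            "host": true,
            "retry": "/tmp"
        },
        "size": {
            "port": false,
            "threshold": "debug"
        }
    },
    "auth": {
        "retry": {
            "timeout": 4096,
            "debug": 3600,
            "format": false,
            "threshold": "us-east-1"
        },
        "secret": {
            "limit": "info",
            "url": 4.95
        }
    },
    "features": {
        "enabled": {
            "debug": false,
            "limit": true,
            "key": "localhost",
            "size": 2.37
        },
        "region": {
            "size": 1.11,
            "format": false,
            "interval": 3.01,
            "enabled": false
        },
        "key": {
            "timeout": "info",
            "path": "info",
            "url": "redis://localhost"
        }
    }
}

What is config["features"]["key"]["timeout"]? "info"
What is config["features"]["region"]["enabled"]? False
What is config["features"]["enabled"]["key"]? "localhost"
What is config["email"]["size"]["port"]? False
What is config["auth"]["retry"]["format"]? False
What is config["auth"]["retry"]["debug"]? 3600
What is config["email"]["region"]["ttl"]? False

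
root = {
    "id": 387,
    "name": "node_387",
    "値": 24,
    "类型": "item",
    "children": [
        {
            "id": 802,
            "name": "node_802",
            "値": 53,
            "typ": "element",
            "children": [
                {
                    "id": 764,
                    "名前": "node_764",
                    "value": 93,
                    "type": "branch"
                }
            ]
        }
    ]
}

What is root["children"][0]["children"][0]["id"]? 764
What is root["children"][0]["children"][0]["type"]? "branch"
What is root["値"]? 24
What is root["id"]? 387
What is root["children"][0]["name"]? "node_802"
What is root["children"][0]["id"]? 802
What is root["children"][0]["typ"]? "element"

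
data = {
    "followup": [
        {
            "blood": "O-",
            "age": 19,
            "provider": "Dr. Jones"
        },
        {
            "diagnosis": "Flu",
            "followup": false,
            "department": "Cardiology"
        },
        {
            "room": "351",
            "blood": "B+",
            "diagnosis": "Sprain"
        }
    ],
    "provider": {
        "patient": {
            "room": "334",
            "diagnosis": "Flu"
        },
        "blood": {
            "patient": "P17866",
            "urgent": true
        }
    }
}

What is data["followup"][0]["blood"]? "O-"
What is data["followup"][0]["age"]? 19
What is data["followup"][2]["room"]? "351"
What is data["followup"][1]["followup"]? False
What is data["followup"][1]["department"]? "Cardiology"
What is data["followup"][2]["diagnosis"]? "Sprain"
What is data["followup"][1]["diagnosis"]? "Flu"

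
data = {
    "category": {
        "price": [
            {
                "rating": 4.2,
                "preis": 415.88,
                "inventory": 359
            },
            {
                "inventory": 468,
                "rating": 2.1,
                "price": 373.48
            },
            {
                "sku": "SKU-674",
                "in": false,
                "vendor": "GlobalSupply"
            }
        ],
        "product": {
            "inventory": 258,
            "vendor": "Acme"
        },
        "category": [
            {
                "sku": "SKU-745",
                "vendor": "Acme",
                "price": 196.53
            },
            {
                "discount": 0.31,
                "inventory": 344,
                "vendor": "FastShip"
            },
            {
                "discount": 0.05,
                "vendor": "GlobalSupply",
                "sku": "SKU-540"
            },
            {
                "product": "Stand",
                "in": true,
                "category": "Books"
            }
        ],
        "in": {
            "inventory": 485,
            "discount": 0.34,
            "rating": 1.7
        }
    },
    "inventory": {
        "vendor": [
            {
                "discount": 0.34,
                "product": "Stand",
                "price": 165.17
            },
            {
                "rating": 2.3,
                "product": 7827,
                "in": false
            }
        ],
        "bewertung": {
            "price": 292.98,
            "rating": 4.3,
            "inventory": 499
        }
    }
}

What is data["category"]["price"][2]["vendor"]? "GlobalSupply"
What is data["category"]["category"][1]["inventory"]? 344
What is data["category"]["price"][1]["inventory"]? 468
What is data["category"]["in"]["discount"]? 0.34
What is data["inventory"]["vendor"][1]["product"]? 7827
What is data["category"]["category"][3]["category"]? "Books"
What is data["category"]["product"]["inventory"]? 258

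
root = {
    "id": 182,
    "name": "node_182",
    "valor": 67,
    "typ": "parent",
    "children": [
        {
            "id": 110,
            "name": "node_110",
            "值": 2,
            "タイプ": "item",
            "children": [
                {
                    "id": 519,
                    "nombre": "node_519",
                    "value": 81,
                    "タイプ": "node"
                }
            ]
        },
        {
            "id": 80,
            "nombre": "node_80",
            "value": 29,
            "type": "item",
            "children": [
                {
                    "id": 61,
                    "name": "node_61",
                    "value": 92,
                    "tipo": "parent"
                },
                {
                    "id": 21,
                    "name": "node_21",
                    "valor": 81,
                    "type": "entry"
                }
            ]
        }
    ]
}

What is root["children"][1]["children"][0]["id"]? 61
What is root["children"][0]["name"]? "node_110"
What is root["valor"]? 67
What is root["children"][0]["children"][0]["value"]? 81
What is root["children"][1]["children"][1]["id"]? 21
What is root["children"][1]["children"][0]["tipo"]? "parent"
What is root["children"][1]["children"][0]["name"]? "node_61"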